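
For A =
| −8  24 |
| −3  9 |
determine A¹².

A² = A (a projection; rank 1, trace 1), so A¹² = A.

[[−8, 24], [−3, 9]]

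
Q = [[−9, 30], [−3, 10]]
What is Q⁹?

Q² = Q (a projection; rank 1, trace 1), so Q⁹ = Q.

[[−9, 30], [−3, 10]]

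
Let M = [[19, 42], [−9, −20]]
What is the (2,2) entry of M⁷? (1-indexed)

−902

tr M = −1 and det M = −2, so the characteristic polynomial is λ² − (−1)λ + (−2) with roots 1 and −2.
Eigenvectors give P = [[7, −2], [−3, 1]] with P⁻¹ = [[1, 2], [3, 7]], and M = P·diag(1, −2)·P⁻¹.
Then M⁷ = P·diag(1, −128)·P⁻¹ = [[7, 256], [−3, −128]] · [[1, 2], [3, 7]] = [[775, 1806], [−387, −902]].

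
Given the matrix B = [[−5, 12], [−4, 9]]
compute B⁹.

tr B = 4 and det B = 3, so the characteristic polynomial is λ² − (4)λ + (3) with roots 1 and 3.
Eigenvectors give P = [[2, −3], [1, −2]] with P⁻¹ = [[2, −3], [1, −2]], and B = P·diag(1, 3)·P⁻¹.
Then B⁹ = P·diag(1, 19683)·P⁻¹ = [[2, −59049], [1, −39366]] · [[2, −3], [1, −2]] = [[−59045, 118092], [−39364, 78729]].

[[−59045, 118092], [−39364, 78729]]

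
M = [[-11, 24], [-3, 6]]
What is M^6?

tr M = -5 and det M = 6, so the characteristic polynomial is λ² − (-5)λ + (6) with roots -3 and -2.
Eigenvectors give P = [[3, -8], [1, -3]] with P⁻¹ = [[3, -8], [1, -3]], and M = P·diag(-3, -2)·P⁻¹.
Then M^6 = P·diag(729, 64)·P⁻¹ = [[2187, -512], [729, -192]] · [[3, -8], [1, -3]] = [[6049, -15960], [1995, -5256]].

[[6049, -15960], [1995, -5256]]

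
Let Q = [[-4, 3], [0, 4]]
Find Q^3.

[[-64, 48], [0, 64]]

Q^2 = [[16, 0], [0, 16]]
Q^3 = [[-64, 48], [0, 64]]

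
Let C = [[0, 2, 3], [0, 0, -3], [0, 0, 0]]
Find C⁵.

[[0, 0, 0], [0, 0, 0], [0, 0, 0]]

C is strictly triangular, hence nilpotent: C³ = 0, so C⁵ = 0.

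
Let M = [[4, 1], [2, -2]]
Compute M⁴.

M² = [[18, 2], [4, 6]]
M³ = [[76, 14], [28, -8]]
M⁴ = [[332, 48], [96, 44]]

[[332, 48], [96, 44]]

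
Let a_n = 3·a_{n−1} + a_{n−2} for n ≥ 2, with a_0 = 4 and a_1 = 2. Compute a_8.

12610

With companion matrix T = [[3, 1], [1, 0]], [a_n, a_{n−1}]ᵀ = T·[a_{n−1}, a_{n−2}]ᵀ, so [a_8, a_7]ᵀ = T⁷·[a_1, a_0]ᵀ.
T⁷ = [[3927, 1189], [1189, 360]], giving [a_8, a_7]ᵀ = [[12610], [3818]].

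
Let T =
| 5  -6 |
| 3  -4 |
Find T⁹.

[[1025, -1026], [513, -514]]

tr T = 1 and det T = -2, so the characteristic polynomial is λ² − (1)λ + (-2) with roots 2 and -1.
Eigenvectors give P = [[2, -1], [1, -1]] with P⁻¹ = [[1, -1], [1, -2]], and T = P·diag(2, -1)·P⁻¹.
Then T⁹ = P·diag(512, -1)·P⁻¹ = [[1024, 1], [512, 1]] · [[1, -1], [1, -2]] = [[1025, -1026], [513, -514]].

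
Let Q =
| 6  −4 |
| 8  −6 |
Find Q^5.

[[96, −64], [128, −96]]

tr Q = 0 and det Q = −4, so the characteristic polynomial is λ² − (0)λ + (−4) with roots 2 and −2.
Eigenvectors give P = [[1, 1], [1, 2]] with P⁻¹ = [[2, −1], [−1, 1]], and Q = P·diag(2, −2)·P⁻¹.
Then Q^5 = P·diag(32, −32)·P⁻¹ = [[32, −32], [32, −64]] · [[2, −1], [−1, 1]] = [[96, −64], [128, −96]].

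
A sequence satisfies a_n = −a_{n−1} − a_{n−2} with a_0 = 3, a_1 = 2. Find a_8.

With companion matrix B = [[−1, −1], [1, 0]], [a_n, a_{n−1}]ᵀ = B·[a_{n−1}, a_{n−2}]ᵀ, so [a_8, a_7]ᵀ = B^7·[a_1, a_0]ᵀ.
B^7 = [[−1, −1], [1, 0]], giving [a_8, a_7]ᵀ = [[−5], [2]].

−5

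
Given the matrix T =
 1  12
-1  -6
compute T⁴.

tr T = -5 and det T = 6, so the characteristic polynomial is λ² − (-5)λ + (6) with roots -3 and -2.
Eigenvectors give P = [[-3, 4], [1, -1]] with P⁻¹ = [[1, 4], [1, 3]], and T = P·diag(-3, -2)·P⁻¹.
Then T⁴ = P·diag(81, 16)·P⁻¹ = [[-243, 64], [81, -16]] · [[1, 4], [1, 3]] = [[-179, -780], [65, 276]].

[[-179, -780], [65, 276]]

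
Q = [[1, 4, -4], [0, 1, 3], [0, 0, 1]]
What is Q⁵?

[[1, 20, 100], [0, 1, 15], [0, 0, 1]]

Q = I + N where N = [[0, 4, -4], [0, 0, 3], [0, 0, 0]] is strictly upper-triangular, so N³ = 0.
(I + N)⁵ = I + 5·N + 10·N² = [[1, 20, 100], [0, 1, 15], [0, 0, 1]].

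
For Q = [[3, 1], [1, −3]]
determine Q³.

Q² = [[10, 0], [0, 10]]
Q³ = [[30, 10], [10, −30]]

[[30, 10], [10, −30]]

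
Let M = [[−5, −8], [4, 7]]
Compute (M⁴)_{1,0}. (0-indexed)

tr M = 2 and det M = −3, so the characteristic polynomial is λ² − (2)λ + (−3) with roots 3 and −1.
Eigenvectors give P = [[−1, −2], [1, 1]] with P⁻¹ = [[1, 2], [−1, −1]], and M = P·diag(3, −1)·P⁻¹.
Then M⁴ = P·diag(81, 1)·P⁻¹ = [[−81, −2], [81, 1]] · [[1, 2], [−1, −1]] = [[−79, −160], [80, 161]].

80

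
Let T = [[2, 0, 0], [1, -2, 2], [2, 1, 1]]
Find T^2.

[[4, 0, 0], [4, 6, -2], [7, -1, 3]]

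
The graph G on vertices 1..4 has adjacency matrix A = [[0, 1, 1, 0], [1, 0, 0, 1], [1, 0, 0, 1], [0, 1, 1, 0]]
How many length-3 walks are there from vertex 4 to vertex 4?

0

The number of length-3 walks from vertex 4 to vertex 4 is entry (4,4) of A³, where A is the adjacency matrix.
A² = [[2, 0, 0, 2], [0, 2, 2, 0], [0, 2, 2, 0], [2, 0, 0, 2]]
A³ = [[0, 4, 4, 0], [4, 0, 0, 4], [4, 0, 0, 4], [0, 4, 4, 0]]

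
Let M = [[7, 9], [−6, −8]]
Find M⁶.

tr M = −1 and det M = −2, so the characteristic polynomial is λ² − (−1)λ + (−2) with roots 1 and −2.
Eigenvectors give P = [[3, −1], [−2, 1]] with P⁻¹ = [[1, 1], [2, 3]], and M = P·diag(1, −2)·P⁻¹.
Then M⁶ = P·diag(1, 64)·P⁻¹ = [[3, −64], [−2, 64]] · [[1, 1], [2, 3]] = [[−125, −189], [126, 190]].

[[−125, −189], [126, 190]]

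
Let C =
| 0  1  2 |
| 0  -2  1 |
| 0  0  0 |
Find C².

[[0, -2, 1], [0, 4, -2], [0, 0, 0]]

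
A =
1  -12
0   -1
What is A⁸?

A² = I (check: tr A = 0 and det A = -1), so A⁸ = I since 8 is even.

[[1, 0], [0, 1]]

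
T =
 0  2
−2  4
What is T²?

[[−4, 8], [−8, 12]]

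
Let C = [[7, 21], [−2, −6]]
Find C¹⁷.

C² = C (a projection; rank 1, trace 1), so C¹⁷ = C.

[[7, 21], [−2, −6]]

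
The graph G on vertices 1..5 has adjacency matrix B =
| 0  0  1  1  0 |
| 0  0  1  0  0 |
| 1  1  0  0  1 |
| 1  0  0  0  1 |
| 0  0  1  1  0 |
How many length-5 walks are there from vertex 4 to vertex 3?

0

The number of length-5 walks from vertex 4 to vertex 3 is entry (4,3) of B⁵, where B is the adjacency matrix.
B² = [[2, 1, 0, 0, 2], [1, 1, 0, 0, 1], [0, 0, 3, 2, 0], [0, 0, 2, 2, 0], [2, 1, 0, 0, 2]]
B³ = [[0, 0, 5, 4, 0], [0, 0, 3, 2, 0], [5, 3, 0, 0, 5], [4, 2, 0, 0, 4], [0, 0, 5, 4, 0]]
B⁴ = [[9, 5, 0, 0, 9], [5, 3, 0, 0, 5], [0, 0, 13, 10, 0], [0, 0, 10, 8, 0], [9, 5, 0, 0, 9]]
B⁵ = [[0, 0, 23, 18, 0], [0, 0, 13, 10, 0], [23, 13, 0, 0, 23], [18, 10, 0, 0, 18], [0, 0, 23, 18, 0]]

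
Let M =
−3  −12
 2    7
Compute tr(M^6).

730

tr M = 4 and det M = 3, so the characteristic polynomial is λ² − (4)λ + (3) with roots 1 and 3.
Eigenvectors give P = [[−3, −2], [1, 1]] with P⁻¹ = [[−1, −2], [1, 3]], and M = P·diag(1, 3)·P⁻¹.
Then M^6 = P·diag(1, 729)·P⁻¹ = [[−3, −1458], [1, 729]] · [[−1, −2], [1, 3]] = [[−1455, −4368], [728, 2185]].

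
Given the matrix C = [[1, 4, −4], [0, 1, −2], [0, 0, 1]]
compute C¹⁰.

[[1, 40, −400], [0, 1, −20], [0, 0, 1]]

C = I + N where N = [[0, 4, −4], [0, 0, −2], [0, 0, 0]] is strictly upper-triangular, so N³ = 0.
(I + N)¹⁰ = I + 10·N + 45·N² = [[1, 40, −400], [0, 1, −20], [0, 0, 1]].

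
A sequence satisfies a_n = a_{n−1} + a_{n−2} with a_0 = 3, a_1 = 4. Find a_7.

76

With companion matrix Q = [[1, 1], [1, 0]], [a_n, a_{n−1}]ᵀ = Q·[a_{n−1}, a_{n−2}]ᵀ, so [a_7, a_6]ᵀ = Q⁶·[a_1, a_0]ᵀ.
Q⁶ = [[13, 8], [8, 5]], giving [a_7, a_6]ᵀ = [[76], [47]].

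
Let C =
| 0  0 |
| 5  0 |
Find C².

[[0, 0], [0, 0]]

C is strictly triangular, hence nilpotent: C² = 0, so C² = 0.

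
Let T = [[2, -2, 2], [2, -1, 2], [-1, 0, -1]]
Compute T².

[[-2, -2, -2], [0, -3, 0], [-1, 2, -1]]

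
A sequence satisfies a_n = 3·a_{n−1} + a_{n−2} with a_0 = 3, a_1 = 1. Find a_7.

2269

With companion matrix M = [[3, 1], [1, 0]], [a_n, a_{n−1}]ᵀ = M·[a_{n−1}, a_{n−2}]ᵀ, so [a_7, a_6]ᵀ = M^6·[a_1, a_0]ᵀ.
M^6 = [[1189, 360], [360, 109]], giving [a_7, a_6]ᵀ = [[2269], [687]].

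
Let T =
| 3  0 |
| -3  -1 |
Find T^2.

[[9, 0], [-6, 1]]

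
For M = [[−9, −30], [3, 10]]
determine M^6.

M² = M (a projection; rank 1, trace 1), so M^6 = M.

[[−9, −30], [3, 10]]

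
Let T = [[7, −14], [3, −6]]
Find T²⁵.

[[7, −14], [3, −6]]

T² = T (a projection; rank 1, trace 1), so T²⁵ = T.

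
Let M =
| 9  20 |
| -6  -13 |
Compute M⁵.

[[1209, 2420], [-726, -1453]]

tr M = -4 and det M = 3, so the characteristic polynomial is λ² − (-4)λ + (3) with roots -3 and -1.
Eigenvectors give P = [[-5, -2], [3, 1]] with P⁻¹ = [[1, 2], [-3, -5]], and M = P·diag(-3, -1)·P⁻¹.
Then M⁵ = P·diag(-243, -1)·P⁻¹ = [[1215, 2], [-729, -1]] · [[1, 2], [-3, -5]] = [[1209, 2420], [-726, -1453]].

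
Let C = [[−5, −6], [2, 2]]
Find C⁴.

[[61, 90], [−30, −44]]

tr C = −3 and det C = 2, so the characteristic polynomial is λ² − (−3)λ + (2) with roots −2 and −1.
Eigenvectors give P = [[−2, −3], [1, 2]] with P⁻¹ = [[−2, −3], [1, 2]], and C = P·diag(−2, −1)·P⁻¹.
Then C⁴ = P·diag(16, 1)·P⁻¹ = [[−32, −3], [16, 2]] · [[−2, −3], [1, 2]] = [[61, 90], [−30, −44]].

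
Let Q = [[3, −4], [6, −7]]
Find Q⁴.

[[−159, 160], [−240, 241]]

tr Q = −4 and det Q = 3, so the characteristic polynomial is λ² − (−4)λ + (3) with roots −1 and −3.
Eigenvectors give P = [[1, −2], [1, −3]] with P⁻¹ = [[3, −2], [1, −1]], and Q = P·diag(−1, −3)·P⁻¹.
Then Q⁴ = P·diag(1, 81)·P⁻¹ = [[1, −162], [1, −243]] · [[3, −2], [1, −1]] = [[−159, 160], [−240, 241]].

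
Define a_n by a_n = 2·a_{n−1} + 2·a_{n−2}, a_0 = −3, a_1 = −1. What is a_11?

−58400

With companion matrix B = [[2, 2], [1, 0]], [a_n, a_{n−1}]ᵀ = B·[a_{n−1}, a_{n−2}]ᵀ, so [a_11, a_10]ᵀ = B¹⁰·[a_1, a_0]ᵀ.
B¹⁰ = [[18272, 13376], [6688, 4896]], giving [a_11, a_10]ᵀ = [[−58400], [−21376]].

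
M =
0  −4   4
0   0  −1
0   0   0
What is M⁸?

M is strictly triangular, hence nilpotent: M³ = 0, so M⁸ = 0.

[[0, 0, 0], [0, 0, 0], [0, 0, 0]]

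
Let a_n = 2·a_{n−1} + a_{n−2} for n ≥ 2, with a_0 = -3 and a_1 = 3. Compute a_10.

4179

With companion matrix Q = [[2, 1], [1, 0]], [a_n, a_{n−1}]ᵀ = Q·[a_{n−1}, a_{n−2}]ᵀ, so [a_10, a_9]ᵀ = Q^9·[a_1, a_0]ᵀ.
Q^9 = [[2378, 985], [985, 408]], giving [a_10, a_9]ᵀ = [[4179], [1731]].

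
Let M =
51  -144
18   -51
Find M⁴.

[[81, 0], [0, 81]]

tr M = 0 and det M = -9, so the characteristic polynomial is λ² − (0)λ + (-9) with roots 3 and -3.
Eigenvectors give P = [[3, -8], [1, -3]] with P⁻¹ = [[3, -8], [1, -3]], and M = P·diag(3, -3)·P⁻¹.
Then M⁴ = P·diag(81, 81)·P⁻¹ = [[243, -648], [81, -243]] · [[3, -8], [1, -3]] = [[81, 0], [0, 81]].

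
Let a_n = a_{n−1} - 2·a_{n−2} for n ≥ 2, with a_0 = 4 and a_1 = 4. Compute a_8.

-68

With companion matrix T = [[1, -2], [1, 0]], [a_n, a_{n−1}]ᵀ = T·[a_{n−1}, a_{n−2}]ᵀ, so [a_8, a_7]ᵀ = T⁷·[a_1, a_0]ᵀ.
T⁷ = [[-3, -14], [7, -10]], giving [a_8, a_7]ᵀ = [[-68], [-12]].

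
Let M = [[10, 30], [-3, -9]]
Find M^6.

[[10, 30], [-3, -9]]

M² = M (a projection; rank 1, trace 1), so M^6 = M.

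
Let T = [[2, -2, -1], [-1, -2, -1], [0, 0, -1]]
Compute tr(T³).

T² = [[6, 0, 1], [0, 6, 4], [0, 0, 1]]
T³ = [[12, -12, -7], [-6, -12, -10], [0, 0, -1]]

-1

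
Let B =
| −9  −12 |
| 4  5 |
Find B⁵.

[[−969, −1452], [484, 725]]

tr B = −4 and det B = 3, so the characteristic polynomial is λ² − (−4)λ + (3) with roots −3 and −1.
Eigenvectors give P = [[−2, −3], [1, 2]] with P⁻¹ = [[−2, −3], [1, 2]], and B = P·diag(−3, −1)·P⁻¹.
Then B⁵ = P·diag(−243, −1)·P⁻¹ = [[486, 3], [−243, −2]] · [[−2, −3], [1, 2]] = [[−969, −1452], [484, 725]].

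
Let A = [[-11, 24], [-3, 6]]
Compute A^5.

tr A = -5 and det A = 6, so the characteristic polynomial is λ² − (-5)λ + (6) with roots -3 and -2.
Eigenvectors give P = [[3, -8], [1, -3]] with P⁻¹ = [[3, -8], [1, -3]], and A = P·diag(-3, -2)·P⁻¹.
Then A^5 = P·diag(-243, -32)·P⁻¹ = [[-729, 256], [-243, 96]] · [[3, -8], [1, -3]] = [[-1931, 5064], [-633, 1656]].

[[-1931, 5064], [-633, 1656]]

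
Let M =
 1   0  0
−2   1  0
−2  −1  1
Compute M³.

[[1, 0, 0], [−6, 1, 0], [0, −3, 1]]

M = I + N where N = [[0, 0, 0], [−2, 0, 0], [−2, −1, 0]] is strictly lower-triangular, so N³ = 0.
(I + N)³ = I + 3·N + 3·N² = [[1, 0, 0], [−6, 1, 0], [0, −3, 1]].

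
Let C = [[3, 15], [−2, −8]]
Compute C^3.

tr C = −5 and det C = 6, so the characteristic polynomial is λ² − (−5)λ + (6) with roots −3 and −2.
Eigenvectors give P = [[5, −3], [−2, 1]] with P⁻¹ = [[−1, −3], [−2, −5]], and C = P·diag(−3, −2)·P⁻¹.
Then C^3 = P·diag(−27, −8)·P⁻¹ = [[−135, 24], [54, −8]] · [[−1, −3], [−2, −5]] = [[87, 285], [−38, −122]].

[[87, 285], [−38, −122]]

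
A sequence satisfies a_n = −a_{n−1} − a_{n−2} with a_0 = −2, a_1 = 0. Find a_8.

With companion matrix C = [[−1, −1], [1, 0]], [a_n, a_{n−1}]ᵀ = C·[a_{n−1}, a_{n−2}]ᵀ, so [a_8, a_7]ᵀ = C⁷·[a_1, a_0]ᵀ.
C⁷ = [[−1, −1], [1, 0]], giving [a_8, a_7]ᵀ = [[2], [0]].

2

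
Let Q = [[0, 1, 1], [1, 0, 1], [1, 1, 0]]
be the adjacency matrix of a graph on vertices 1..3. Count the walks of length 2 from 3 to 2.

1

The number of length-2 walks from vertex 3 to vertex 2 is entry (3,2) of Q^2, where Q is the adjacency matrix.
Q^2 = [[2, 1, 1], [1, 2, 1], [1, 1, 2]]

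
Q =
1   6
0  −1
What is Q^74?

[[1, 0], [0, 1]]

Q² = I (check: tr Q = 0 and det Q = −1), so Q^74 = I since 74 is even.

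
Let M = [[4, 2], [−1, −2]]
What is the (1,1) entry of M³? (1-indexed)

M² = [[14, 4], [−2, 2]]
M³ = [[52, 20], [−10, −8]]

52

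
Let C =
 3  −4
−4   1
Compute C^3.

C^2 = [[25, −16], [−16, 17]]
C^3 = [[139, −116], [−116, 81]]

[[139, −116], [−116, 81]]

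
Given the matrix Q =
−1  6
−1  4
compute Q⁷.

[[−253, 762], [−127, 382]]

tr Q = 3 and det Q = 2, so the characteristic polynomial is λ² − (3)λ + (2) with roots 2 and 1.
Eigenvectors give P = [[−2, −3], [−1, −1]] with P⁻¹ = [[1, −3], [−1, 2]], and Q = P·diag(2, 1)·P⁻¹.
Then Q⁷ = P·diag(128, 1)·P⁻¹ = [[−256, −3], [−128, −1]] · [[1, −3], [−1, 2]] = [[−253, 762], [−127, 382]].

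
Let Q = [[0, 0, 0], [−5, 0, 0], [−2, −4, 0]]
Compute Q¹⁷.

[[0, 0, 0], [0, 0, 0], [0, 0, 0]]

Q is strictly triangular, hence nilpotent: Q³ = 0, so Q¹⁷ = 0.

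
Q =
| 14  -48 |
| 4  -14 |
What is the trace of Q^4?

32

tr Q = 0 and det Q = -4, so the characteristic polynomial is λ² − (0)λ + (-4) with roots 2 and -2.
Eigenvectors give P = [[4, -3], [1, -1]] with P⁻¹ = [[1, -3], [1, -4]], and Q = P·diag(2, -2)·P⁻¹.
Then Q^4 = P·diag(16, 16)·P⁻¹ = [[64, -48], [16, -16]] · [[1, -3], [1, -4]] = [[16, 0], [0, 16]].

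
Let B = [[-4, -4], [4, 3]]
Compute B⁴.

[[-16, -28], [28, 33]]

B² = [[0, 4], [-4, -7]]
B³ = [[16, 12], [-12, -5]]
B⁴ = [[-16, -28], [28, 33]]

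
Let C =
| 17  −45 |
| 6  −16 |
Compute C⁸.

[[1531, −3825], [510, −1274]]

tr C = 1 and det C = −2, so the characteristic polynomial is λ² − (1)λ + (−2) with roots −1 and 2.
Eigenvectors give P = [[5, −3], [2, −1]] with P⁻¹ = [[−1, 3], [−2, 5]], and C = P·diag(−1, 2)·P⁻¹.
Then C⁸ = P·diag(1, 256)·P⁻¹ = [[5, −768], [2, −256]] · [[−1, 3], [−2, 5]] = [[1531, −3825], [510, −1274]].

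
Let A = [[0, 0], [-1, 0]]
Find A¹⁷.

A is strictly triangular, hence nilpotent: A² = 0, so A¹⁷ = 0.

[[0, 0], [0, 0]]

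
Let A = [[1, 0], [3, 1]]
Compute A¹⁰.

[[1, 0], [30, 1]]

A = I + N where N = [[0, 0], [3, 0]] is strictly lower-triangular, so N² = 0.
(I + N)¹⁰ = I + 10·N = [[1, 0], [30, 1]].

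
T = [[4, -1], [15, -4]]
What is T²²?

T² = I (check: tr T = 0 and det T = -1), so T²² = I since 22 is even.

[[1, 0], [0, 1]]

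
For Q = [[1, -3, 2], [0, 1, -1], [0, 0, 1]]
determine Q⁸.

Q = I + N where N = [[0, -3, 2], [0, 0, -1], [0, 0, 0]] is strictly upper-triangular, so N³ = 0.
(I + N)⁸ = I + 8·N + 28·N² = [[1, -24, 100], [0, 1, -8], [0, 0, 1]].

[[1, -24, 100], [0, 1, -8], [0, 0, 1]]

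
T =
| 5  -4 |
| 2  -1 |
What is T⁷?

[[4373, -4372], [2186, -2185]]

tr T = 4 and det T = 3, so the characteristic polynomial is λ² − (4)λ + (3) with roots 3 and 1.
Eigenvectors give P = [[2, 1], [1, 1]] with P⁻¹ = [[1, -1], [-1, 2]], and T = P·diag(3, 1)·P⁻¹.
Then T⁷ = P·diag(2187, 1)·P⁻¹ = [[4374, 1], [2187, 1]] · [[1, -1], [-1, 2]] = [[4373, -4372], [2186, -2185]].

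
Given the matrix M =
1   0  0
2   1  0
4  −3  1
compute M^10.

M = I + N where N = [[0, 0, 0], [2, 0, 0], [4, −3, 0]] is strictly lower-triangular, so N^3 = 0.
(I + N)^10 = I + 10·N + 45·N^2 = [[1, 0, 0], [20, 1, 0], [−230, −30, 1]].

[[1, 0, 0], [20, 1, 0], [−230, −30, 1]]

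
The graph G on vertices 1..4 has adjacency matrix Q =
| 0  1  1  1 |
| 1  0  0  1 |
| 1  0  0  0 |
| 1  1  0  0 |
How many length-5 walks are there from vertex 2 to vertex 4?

The number of length-5 walks from vertex 2 to vertex 4 is entry (2,4) of Q^5, where Q is the adjacency matrix.
Q^2 = [[3, 1, 0, 1], [1, 2, 1, 1], [0, 1, 1, 1], [1, 1, 1, 2]]
Q^3 = [[2, 4, 3, 4], [4, 2, 1, 3], [3, 1, 0, 1], [4, 3, 1, 2]]
Q^4 = [[11, 6, 2, 6], [6, 7, 4, 6], [2, 4, 3, 4], [6, 6, 4, 7]]
Q^5 = [[14, 17, 11, 17], [17, 12, 6, 13], [11, 6, 2, 6], [17, 13, 6, 12]]

13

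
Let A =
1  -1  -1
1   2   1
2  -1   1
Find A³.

A² = [[-2, -2, -3], [5, 2, 2], [3, -5, -2]]
A³ = [[-10, 1, -3], [11, -3, -1], [-6, -11, -10]]

[[-10, 1, -3], [11, -3, -1], [-6, -11, -10]]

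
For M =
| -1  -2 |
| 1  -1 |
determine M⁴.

[[-7, -8], [4, -7]]

M² = [[-1, 4], [-2, -1]]
M³ = [[5, -2], [1, 5]]
M⁴ = [[-7, -8], [4, -7]]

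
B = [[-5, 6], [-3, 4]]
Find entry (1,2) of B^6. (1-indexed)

-126

tr B = -1 and det B = -2, so the characteristic polynomial is λ² − (-1)λ + (-2) with roots 1 and -2.
Eigenvectors give P = [[-1, -2], [-1, -1]] with P⁻¹ = [[1, -2], [-1, 1]], and B = P·diag(1, -2)·P⁻¹.
Then B^6 = P·diag(1, 64)·P⁻¹ = [[-1, -128], [-1, -64]] · [[1, -2], [-1, 1]] = [[127, -126], [63, -62]].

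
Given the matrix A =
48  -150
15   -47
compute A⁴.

[[666, -1950], [195, -569]]

tr A = 1 and det A = -6, so the characteristic polynomial is λ² − (1)λ + (-6) with roots -2 and 3.
Eigenvectors give P = [[3, 10], [1, 3]] with P⁻¹ = [[-3, 10], [1, -3]], and A = P·diag(-2, 3)·P⁻¹.
Then A⁴ = P·diag(16, 81)·P⁻¹ = [[48, 810], [16, 243]] · [[-3, 10], [1, -3]] = [[666, -1950], [195, -569]].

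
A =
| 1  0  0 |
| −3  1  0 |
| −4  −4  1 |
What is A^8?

[[1, 0, 0], [−24, 1, 0], [304, −32, 1]]

A = I + N where N = [[0, 0, 0], [−3, 0, 0], [−4, −4, 0]] is strictly lower-triangular, so N^3 = 0.
(I + N)^8 = I + 8·N + 28·N^2 = [[1, 0, 0], [−24, 1, 0], [304, −32, 1]].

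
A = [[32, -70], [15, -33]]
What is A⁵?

tr A = -1 and det A = -6, so the characteristic polynomial is λ² − (-1)λ + (-6) with roots 2 and -3.
Eigenvectors give P = [[7, 2], [3, 1]] with P⁻¹ = [[1, -2], [-3, 7]], and A = P·diag(2, -3)·P⁻¹.
Then A⁵ = P·diag(32, -243)·P⁻¹ = [[224, -486], [96, -243]] · [[1, -2], [-3, 7]] = [[1682, -3850], [825, -1893]].

[[1682, -3850], [825, -1893]]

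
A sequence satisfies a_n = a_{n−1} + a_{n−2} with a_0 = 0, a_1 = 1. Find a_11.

With companion matrix T = [[1, 1], [1, 0]], [a_n, a_{n−1}]ᵀ = T·[a_{n−1}, a_{n−2}]ᵀ, so [a_11, a_10]ᵀ = T^10·[a_1, a_0]ᵀ.
T^10 = [[89, 55], [55, 34]], giving [a_11, a_10]ᵀ = [[89], [55]].

89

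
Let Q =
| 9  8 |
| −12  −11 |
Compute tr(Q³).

tr Q = −2 and det Q = −3, so the characteristic polynomial is λ² − (−2)λ + (−3) with roots −3 and 1.
Eigenvectors give P = [[−2, −1], [3, 1]] with P⁻¹ = [[1, 1], [−3, −2]], and Q = P·diag(−3, 1)·P⁻¹.
Then Q³ = P·diag(−27, 1)·P⁻¹ = [[54, −1], [−81, 1]] · [[1, 1], [−3, −2]] = [[57, 56], [−84, −83]].

−26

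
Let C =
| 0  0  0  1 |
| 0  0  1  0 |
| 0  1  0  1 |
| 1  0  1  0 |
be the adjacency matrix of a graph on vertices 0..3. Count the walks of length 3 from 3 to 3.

0

The number of length-3 walks from vertex 3 to vertex 3 is entry (3,3) of C³, where C is the adjacency matrix.
C² = [[1, 0, 1, 0], [0, 1, 0, 1], [1, 0, 2, 0], [0, 1, 0, 2]]
C³ = [[0, 1, 0, 2], [1, 0, 2, 0], [0, 2, 0, 3], [2, 0, 3, 0]]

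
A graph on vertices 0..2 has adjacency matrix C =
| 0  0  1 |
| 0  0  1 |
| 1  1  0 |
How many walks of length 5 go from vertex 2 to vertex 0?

4

The number of length-5 walks from vertex 2 to vertex 0 is entry (2,0) of C^5, where C is the adjacency matrix.
C^2 = [[1, 1, 0], [1, 1, 0], [0, 0, 2]]
C^3 = [[0, 0, 2], [0, 0, 2], [2, 2, 0]]
C^4 = [[2, 2, 0], [2, 2, 0], [0, 0, 4]]
C^5 = [[0, 0, 4], [0, 0, 4], [4, 4, 0]]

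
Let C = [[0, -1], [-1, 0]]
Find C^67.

[[0, -1], [-1, 0]]

C² = I (check: tr C = 0 and det C = -1), so C^67 = C since 67 is odd.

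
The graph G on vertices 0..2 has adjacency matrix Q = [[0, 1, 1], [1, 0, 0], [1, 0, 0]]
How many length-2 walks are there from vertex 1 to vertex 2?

The number of length-2 walks from vertex 1 to vertex 2 is entry (1,2) of Q^2, where Q is the adjacency matrix.
Q^2 = [[2, 0, 0], [0, 1, 1], [0, 1, 1]]

1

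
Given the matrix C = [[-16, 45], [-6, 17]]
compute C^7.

tr C = 1 and det C = -2, so the characteristic polynomial is λ² − (1)λ + (-2) with roots -1 and 2.
Eigenvectors give P = [[3, -5], [1, -2]] with P⁻¹ = [[2, -5], [1, -3]], and C = P·diag(-1, 2)·P⁻¹.
Then C^7 = P·diag(-1, 128)·P⁻¹ = [[-3, -640], [-1, -256]] · [[2, -5], [1, -3]] = [[-646, 1935], [-258, 773]].

[[-646, 1935], [-258, 773]]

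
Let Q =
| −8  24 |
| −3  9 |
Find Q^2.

Q² = Q (a projection; rank 1, trace 1), so Q^2 = Q.

[[−8, 24], [−3, 9]]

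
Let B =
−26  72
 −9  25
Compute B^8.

[[2296, −6120], [765, −2039]]

tr B = −1 and det B = −2, so the characteristic polynomial is λ² − (−1)λ + (−2) with roots −2 and 1.
Eigenvectors give P = [[3, −8], [1, −3]] with P⁻¹ = [[3, −8], [1, −3]], and B = P·diag(−2, 1)·P⁻¹.
Then B^8 = P·diag(256, 1)·P⁻¹ = [[768, −8], [256, −3]] · [[3, −8], [1, −3]] = [[2296, −6120], [765, −2039]].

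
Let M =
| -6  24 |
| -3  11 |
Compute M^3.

[[-144, 456], [-57, 179]]

tr M = 5 and det M = 6, so the characteristic polynomial is λ² − (5)λ + (6) with roots 3 and 2.
Eigenvectors give P = [[-8, 3], [-3, 1]] with P⁻¹ = [[1, -3], [3, -8]], and M = P·diag(3, 2)·P⁻¹.
Then M^3 = P·diag(27, 8)·P⁻¹ = [[-216, 24], [-81, 8]] · [[1, -3], [3, -8]] = [[-144, 456], [-57, 179]].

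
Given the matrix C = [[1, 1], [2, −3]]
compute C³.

[[−1, 9], [18, −37]]

C² = [[3, −2], [−4, 11]]
C³ = [[−1, 9], [18, −37]]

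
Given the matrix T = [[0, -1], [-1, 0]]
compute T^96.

[[1, 0], [0, 1]]

T² = I (check: tr T = 0 and det T = -1), so T^96 = I since 96 is even.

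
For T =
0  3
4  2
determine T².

[[12, 6], [8, 16]]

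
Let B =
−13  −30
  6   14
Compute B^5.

[[−133, −330], [66, 164]]

tr B = 1 and det B = −2, so the characteristic polynomial is λ² − (1)λ + (−2) with roots 2 and −1.
Eigenvectors give P = [[−2, 5], [1, −2]] with P⁻¹ = [[2, 5], [1, 2]], and B = P·diag(2, −1)·P⁻¹.
Then B^5 = P·diag(32, −1)·P⁻¹ = [[−64, −5], [32, 2]] · [[2, 5], [1, 2]] = [[−133, −330], [66, 164]].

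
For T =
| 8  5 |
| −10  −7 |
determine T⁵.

tr T = 1 and det T = −6, so the characteristic polynomial is λ² − (1)λ + (−6) with roots 3 and −2.
Eigenvectors give P = [[1, −1], [−1, 2]] with P⁻¹ = [[2, 1], [1, 1]], and T = P·diag(3, −2)·P⁻¹.
Then T⁵ = P·diag(243, −32)·P⁻¹ = [[243, 32], [−243, −64]] · [[2, 1], [1, 1]] = [[518, 275], [−550, −307]].

[[518, 275], [−550, −307]]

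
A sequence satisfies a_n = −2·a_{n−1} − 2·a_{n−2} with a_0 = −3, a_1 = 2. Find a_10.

With companion matrix C = [[−2, −2], [1, 0]], [a_n, a_{n−1}]ᵀ = C·[a_{n−1}, a_{n−2}]ᵀ, so [a_10, a_9]ᵀ = C⁹·[a_1, a_0]ᵀ.
C⁹ = [[−32, −32], [16, 0]], giving [a_10, a_9]ᵀ = [[32], [32]].

32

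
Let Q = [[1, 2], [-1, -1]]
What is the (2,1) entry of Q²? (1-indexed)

0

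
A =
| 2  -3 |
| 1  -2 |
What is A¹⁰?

[[1, 0], [0, 1]]

A² = I (check: tr A = 0 and det A = -1), so A¹⁰ = I since 10 is even.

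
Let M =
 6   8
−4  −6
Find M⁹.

tr M = 0 and det M = −4, so the characteristic polynomial is λ² − (0)λ + (−4) with roots 2 and −2.
Eigenvectors give P = [[−2, −1], [1, 1]] with P⁻¹ = [[−1, −1], [1, 2]], and M = P·diag(2, −2)·P⁻¹.
Then M⁹ = P·diag(512, −512)·P⁻¹ = [[−1024, 512], [512, −512]] · [[−1, −1], [1, 2]] = [[1536, 2048], [−1024, −1536]].

[[1536, 2048], [−1024, −1536]]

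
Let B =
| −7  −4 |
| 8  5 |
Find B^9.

tr B = −2 and det B = −3, so the characteristic polynomial is λ² − (−2)λ + (−3) with roots 1 and −3.
Eigenvectors give P = [[−1, −1], [2, 1]] with P⁻¹ = [[1, 1], [−2, −1]], and B = P·diag(1, −3)·P⁻¹.
Then B^9 = P·diag(1, −19683)·P⁻¹ = [[−1, 19683], [2, −19683]] · [[1, 1], [−2, −1]] = [[−39367, −19684], [39368, 19685]].

[[−39367, −19684], [39368, 19685]]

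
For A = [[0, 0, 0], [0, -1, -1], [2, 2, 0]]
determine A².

[[0, 0, 0], [-2, -1, 1], [0, -2, -2]]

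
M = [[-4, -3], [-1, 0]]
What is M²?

[[19, 12], [4, 3]]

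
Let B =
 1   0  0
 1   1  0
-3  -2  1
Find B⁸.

B = I + N where N = [[0, 0, 0], [1, 0, 0], [-3, -2, 0]] is strictly lower-triangular, so N³ = 0.
(I + N)⁸ = I + 8·N + 28·N² = [[1, 0, 0], [8, 1, 0], [-80, -16, 1]].

[[1, 0, 0], [8, 1, 0], [-80, -16, 1]]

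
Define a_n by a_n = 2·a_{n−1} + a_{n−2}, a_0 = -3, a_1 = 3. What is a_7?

297

With companion matrix C = [[2, 1], [1, 0]], [a_n, a_{n−1}]ᵀ = C·[a_{n−1}, a_{n−2}]ᵀ, so [a_7, a_6]ᵀ = C⁶·[a_1, a_0]ᵀ.
C⁶ = [[169, 70], [70, 29]], giving [a_7, a_6]ᵀ = [[297], [123]].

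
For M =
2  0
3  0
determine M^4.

M^2 = [[4, 0], [6, 0]]
M^3 = [[8, 0], [12, 0]]
M^4 = [[16, 0], [24, 0]]

[[16, 0], [24, 0]]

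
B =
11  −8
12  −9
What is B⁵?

tr B = 2 and det B = −3, so the characteristic polynomial is λ² − (2)λ + (−3) with roots −1 and 3.
Eigenvectors give P = [[−2, −1], [−3, −1]] with P⁻¹ = [[1, −1], [−3, 2]], and B = P·diag(−1, 3)·P⁻¹.
Then B⁵ = P·diag(−1, 243)·P⁻¹ = [[2, −243], [3, −243]] · [[1, −1], [−3, 2]] = [[731, −488], [732, −489]].

[[731, −488], [732, −489]]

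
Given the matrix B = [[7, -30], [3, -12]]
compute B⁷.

[[18403, -61770], [6177, -20718]]

tr B = -5 and det B = 6, so the characteristic polynomial is λ² − (-5)λ + (6) with roots -2 and -3.
Eigenvectors give P = [[10, 3], [3, 1]] with P⁻¹ = [[1, -3], [-3, 10]], and B = P·diag(-2, -3)·P⁻¹.
Then B⁷ = P·diag(-128, -2187)·P⁻¹ = [[-1280, -6561], [-384, -2187]] · [[1, -3], [-3, 10]] = [[18403, -61770], [6177, -20718]].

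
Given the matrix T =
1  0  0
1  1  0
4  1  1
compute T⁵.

[[1, 0, 0], [5, 1, 0], [30, 5, 1]]

T = I + N where N = [[0, 0, 0], [1, 0, 0], [4, 1, 0]] is strictly lower-triangular, so N³ = 0.
(I + N)⁵ = I + 5·N + 10·N² = [[1, 0, 0], [5, 1, 0], [30, 5, 1]].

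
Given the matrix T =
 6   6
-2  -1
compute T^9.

[[77196, 115026], [-38342, -57001]]

tr T = 5 and det T = 6, so the characteristic polynomial is λ² − (5)λ + (6) with roots 3 and 2.
Eigenvectors give P = [[-2, -3], [1, 2]] with P⁻¹ = [[-2, -3], [1, 2]], and T = P·diag(3, 2)·P⁻¹.
Then T^9 = P·diag(19683, 512)·P⁻¹ = [[-39366, -1536], [19683, 1024]] · [[-2, -3], [1, 2]] = [[77196, 115026], [-38342, -57001]].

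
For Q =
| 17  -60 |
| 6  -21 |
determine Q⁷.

[[19673, -65580], [6558, -21861]]

tr Q = -4 and det Q = 3, so the characteristic polynomial is λ² − (-4)λ + (3) with roots -1 and -3.
Eigenvectors give P = [[10, 3], [3, 1]] with P⁻¹ = [[1, -3], [-3, 10]], and Q = P·diag(-1, -3)·P⁻¹.
Then Q⁷ = P·diag(-1, -2187)·P⁻¹ = [[-10, -6561], [-3, -2187]] · [[1, -3], [-3, 10]] = [[19673, -65580], [6558, -21861]].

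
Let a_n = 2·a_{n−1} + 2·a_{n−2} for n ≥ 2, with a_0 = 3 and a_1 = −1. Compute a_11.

21856

With companion matrix M = [[2, 2], [1, 0]], [a_n, a_{n−1}]ᵀ = M·[a_{n−1}, a_{n−2}]ᵀ, so [a_11, a_10]ᵀ = M^10·[a_1, a_0]ᵀ.
M^10 = [[18272, 13376], [6688, 4896]], giving [a_11, a_10]ᵀ = [[21856], [8000]].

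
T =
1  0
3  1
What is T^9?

[[1, 0], [27, 1]]

T = I + N where N = [[0, 0], [3, 0]] is strictly lower-triangular, so N^2 = 0.
(I + N)^9 = I + 9·N = [[1, 0], [27, 1]].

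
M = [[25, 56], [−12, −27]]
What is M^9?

[[118105, 275576], [−59052, −137787]]

tr M = −2 and det M = −3, so the characteristic polynomial is λ² − (−2)λ + (−3) with roots −3 and 1.
Eigenvectors give P = [[−2, 7], [1, −3]] with P⁻¹ = [[3, 7], [1, 2]], and M = P·diag(−3, 1)·P⁻¹.
Then M^9 = P·diag(−19683, 1)·P⁻¹ = [[39366, 7], [−19683, −3]] · [[3, 7], [1, 2]] = [[118105, 275576], [−59052, −137787]].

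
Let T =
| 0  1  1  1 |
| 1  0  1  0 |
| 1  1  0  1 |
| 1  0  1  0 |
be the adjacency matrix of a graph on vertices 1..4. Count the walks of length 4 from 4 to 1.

The number of length-4 walks from vertex 4 to vertex 1 is entry (4,1) of T^4, where T is the adjacency matrix.
T^2 = [[3, 1, 2, 1], [1, 2, 1, 2], [2, 1, 3, 1], [1, 2, 1, 2]]
T^3 = [[4, 5, 5, 5], [5, 2, 5, 2], [5, 5, 4, 5], [5, 2, 5, 2]]
T^4 = [[15, 9, 14, 9], [9, 10, 9, 10], [14, 9, 15, 9], [9, 10, 9, 10]]

9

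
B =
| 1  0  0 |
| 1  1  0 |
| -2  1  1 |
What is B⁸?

B = I + N where N = [[0, 0, 0], [1, 0, 0], [-2, 1, 0]] is strictly lower-triangular, so N³ = 0.
(I + N)⁸ = I + 8·N + 28·N² = [[1, 0, 0], [8, 1, 0], [12, 8, 1]].

[[1, 0, 0], [8, 1, 0], [12, 8, 1]]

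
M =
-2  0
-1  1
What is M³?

[[-8, 0], [-3, 1]]

M² = [[4, 0], [1, 1]]
M³ = [[-8, 0], [-3, 1]]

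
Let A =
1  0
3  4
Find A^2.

[[1, 0], [15, 16]]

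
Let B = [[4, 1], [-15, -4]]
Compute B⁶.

[[1, 0], [0, 1]]

B² = I (check: tr B = 0 and det B = -1), so B⁶ = I since 6 is even.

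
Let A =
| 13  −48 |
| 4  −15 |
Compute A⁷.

[[6565, −26256], [2188, −8751]]

tr A = −2 and det A = −3, so the characteristic polynomial is λ² − (−2)λ + (−3) with roots −3 and 1.
Eigenvectors give P = [[3, 4], [1, 1]] with P⁻¹ = [[−1, 4], [1, −3]], and A = P·diag(−3, 1)·P⁻¹.
Then A⁷ = P·diag(−2187, 1)·P⁻¹ = [[−6561, 4], [−2187, 1]] · [[−1, 4], [1, −3]] = [[6565, −26256], [2188, −8751]].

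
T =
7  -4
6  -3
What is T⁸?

[[19681, -13120], [19680, -13119]]

tr T = 4 and det T = 3, so the characteristic polynomial is λ² − (4)λ + (3) with roots 1 and 3.
Eigenvectors give P = [[-2, 1], [-3, 1]] with P⁻¹ = [[1, -1], [3, -2]], and T = P·diag(1, 3)·P⁻¹.
Then T⁸ = P·diag(1, 6561)·P⁻¹ = [[-2, 6561], [-3, 6561]] · [[1, -1], [3, -2]] = [[19681, -13120], [19680, -13119]].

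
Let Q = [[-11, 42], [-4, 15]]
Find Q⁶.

[[-4367, 15288], [-1456, 5097]]

tr Q = 4 and det Q = 3, so the characteristic polynomial is λ² − (4)λ + (3) with roots 3 and 1.
Eigenvectors give P = [[3, 7], [1, 2]] with P⁻¹ = [[-2, 7], [1, -3]], and Q = P·diag(3, 1)·P⁻¹.
Then Q⁶ = P·diag(729, 1)·P⁻¹ = [[2187, 7], [729, 2]] · [[-2, 7], [1, -3]] = [[-4367, 15288], [-1456, 5097]].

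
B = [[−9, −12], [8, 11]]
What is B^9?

[[−39369, −59052], [39368, 59051]]

tr B = 2 and det B = −3, so the characteristic polynomial is λ² − (2)λ + (−3) with roots 3 and −1.
Eigenvectors give P = [[−1, 3], [1, −2]] with P⁻¹ = [[2, 3], [1, 1]], and B = P·diag(3, −1)·P⁻¹.
Then B^9 = P·diag(19683, −1)·P⁻¹ = [[−19683, −3], [19683, 2]] · [[2, 3], [1, 1]] = [[−39369, −59052], [39368, 59051]].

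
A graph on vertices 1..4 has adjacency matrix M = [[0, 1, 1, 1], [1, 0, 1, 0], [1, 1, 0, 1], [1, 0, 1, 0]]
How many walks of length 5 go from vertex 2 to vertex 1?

29

The number of length-5 walks from vertex 2 to vertex 1 is entry (2,1) of M⁵, where M is the adjacency matrix.
M² = [[3, 1, 2, 1], [1, 2, 1, 2], [2, 1, 3, 1], [1, 2, 1, 2]]
M³ = [[4, 5, 5, 5], [5, 2, 5, 2], [5, 5, 4, 5], [5, 2, 5, 2]]
M⁴ = [[15, 9, 14, 9], [9, 10, 9, 10], [14, 9, 15, 9], [9, 10, 9, 10]]
M⁵ = [[32, 29, 33, 29], [29, 18, 29, 18], [33, 29, 32, 29], [29, 18, 29, 18]]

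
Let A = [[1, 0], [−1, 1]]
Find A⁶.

[[1, 0], [−6, 1]]

A = I + N where N = [[0, 0], [−1, 0]] is strictly lower-triangular, so N² = 0.
(I + N)⁶ = I + 6·N = [[1, 0], [−6, 1]].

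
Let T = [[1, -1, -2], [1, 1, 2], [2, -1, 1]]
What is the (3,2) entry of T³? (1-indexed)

-2

T² = [[-4, 0, -6], [6, -2, 2], [3, -4, -5]]
T³ = [[-16, 10, 2], [8, -10, -14], [-11, -2, -19]]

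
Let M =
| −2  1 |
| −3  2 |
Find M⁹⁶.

[[1, 0], [0, 1]]

M² = I (check: tr M = 0 and det M = −1), so M⁹⁶ = I since 96 is even.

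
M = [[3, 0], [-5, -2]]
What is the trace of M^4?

tr M = 1 and det M = -6, so the characteristic polynomial is λ² − (1)λ + (-6) with roots -2 and 3.
Eigenvectors give P = [[0, -1], [1, 1]] with P⁻¹ = [[1, 1], [-1, 0]], and M = P·diag(-2, 3)·P⁻¹.
Then M^4 = P·diag(16, 81)·P⁻¹ = [[0, -81], [16, 81]] · [[1, 1], [-1, 0]] = [[81, 0], [-65, 16]].

97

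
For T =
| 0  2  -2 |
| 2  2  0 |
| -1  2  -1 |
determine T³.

T² = [[6, 0, 2], [4, 8, -4], [5, 0, 3]]
T³ = [[-2, 16, -14], [20, 16, -4], [-3, 16, -13]]

[[-2, 16, -14], [20, 16, -4], [-3, 16, -13]]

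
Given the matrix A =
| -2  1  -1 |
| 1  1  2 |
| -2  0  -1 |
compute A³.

A² = [[7, -1, 5], [-5, 2, -1], [6, -2, 3]]
A³ = [[-25, 6, -14], [14, -3, 10], [-20, 4, -13]]

[[-25, 6, -14], [14, -3, 10], [-20, 4, -13]]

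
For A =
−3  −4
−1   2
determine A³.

[[−43, −44], [−11, 12]]

A² = [[13, 4], [1, 8]]
A³ = [[−43, −44], [−11, 12]]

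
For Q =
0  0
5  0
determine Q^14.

[[0, 0], [0, 0]]

Q is strictly triangular, hence nilpotent: Q^2 = 0, so Q^14 = 0.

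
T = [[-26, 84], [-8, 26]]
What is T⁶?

[[64, 0], [0, 64]]

tr T = 0 and det T = -4, so the characteristic polynomial is λ² − (0)λ + (-4) with roots 2 and -2.
Eigenvectors give P = [[-3, 7], [-1, 2]] with P⁻¹ = [[2, -7], [1, -3]], and T = P·diag(2, -2)·P⁻¹.
Then T⁶ = P·diag(64, 64)·P⁻¹ = [[-192, 448], [-64, 128]] · [[2, -7], [1, -3]] = [[64, 0], [0, 64]].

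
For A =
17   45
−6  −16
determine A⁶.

[[379, 945], [−126, −314]]

tr A = 1 and det A = −2, so the characteristic polynomial is λ² − (1)λ + (−2) with roots −1 and 2.
Eigenvectors give P = [[5, −3], [−2, 1]] with P⁻¹ = [[−1, −3], [−2, −5]], and A = P·diag(−1, 2)·P⁻¹.
Then A⁶ = P·diag(1, 64)·P⁻¹ = [[5, −192], [−2, 64]] · [[−1, −3], [−2, −5]] = [[379, 945], [−126, −314]].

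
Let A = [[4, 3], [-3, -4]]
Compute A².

[[7, 0], [0, 7]]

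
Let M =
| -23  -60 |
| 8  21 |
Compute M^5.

tr M = -2 and det M = -3, so the characteristic polynomial is λ² − (-2)λ + (-3) with roots -3 and 1.
Eigenvectors give P = [[3, -5], [-1, 2]] with P⁻¹ = [[2, 5], [1, 3]], and M = P·diag(-3, 1)·P⁻¹.
Then M^5 = P·diag(-243, 1)·P⁻¹ = [[-729, -5], [243, 2]] · [[2, 5], [1, 3]] = [[-1463, -3660], [488, 1221]].

[[-1463, -3660], [488, 1221]]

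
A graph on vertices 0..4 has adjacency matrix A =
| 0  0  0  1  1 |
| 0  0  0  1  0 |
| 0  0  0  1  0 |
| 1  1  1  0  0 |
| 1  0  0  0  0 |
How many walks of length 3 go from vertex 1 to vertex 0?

0

The number of length-3 walks from vertex 1 to vertex 0 is entry (1,0) of A^3, where A is the adjacency matrix.
A^2 = [[2, 1, 1, 0, 0], [1, 1, 1, 0, 0], [1, 1, 1, 0, 0], [0, 0, 0, 3, 1], [0, 0, 0, 1, 1]]
A^3 = [[0, 0, 0, 4, 2], [0, 0, 0, 3, 1], [0, 0, 0, 3, 1], [4, 3, 3, 0, 0], [2, 1, 1, 0, 0]]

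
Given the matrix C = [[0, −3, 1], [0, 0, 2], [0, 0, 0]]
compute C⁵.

[[0, 0, 0], [0, 0, 0], [0, 0, 0]]

C is strictly triangular, hence nilpotent: C³ = 0, so C⁵ = 0.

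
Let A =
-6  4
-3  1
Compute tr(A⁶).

tr A = -5 and det A = 6, so the characteristic polynomial is λ² − (-5)λ + (6) with roots -3 and -2.
Eigenvectors give P = [[4, 1], [3, 1]] with P⁻¹ = [[1, -1], [-3, 4]], and A = P·diag(-3, -2)·P⁻¹.
Then A⁶ = P·diag(729, 64)·P⁻¹ = [[2916, 64], [2187, 64]] · [[1, -1], [-3, 4]] = [[2724, -2660], [1995, -1931]].

793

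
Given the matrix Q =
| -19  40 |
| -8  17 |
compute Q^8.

[[32801, -65600], [13120, -26239]]

tr Q = -2 and det Q = -3, so the characteristic polynomial is λ² − (-2)λ + (-3) with roots 1 and -3.
Eigenvectors give P = [[-2, -5], [-1, -2]] with P⁻¹ = [[2, -5], [-1, 2]], and Q = P·diag(1, -3)·P⁻¹.
Then Q^8 = P·diag(1, 6561)·P⁻¹ = [[-2, -32805], [-1, -13122]] · [[2, -5], [-1, 2]] = [[32801, -65600], [13120, -26239]].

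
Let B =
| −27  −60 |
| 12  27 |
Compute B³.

[[−243, −540], [108, 243]]

tr B = 0 and det B = −9, so the characteristic polynomial is λ² − (0)λ + (−9) with roots 3 and −3.
Eigenvectors give P = [[−2, 5], [1, −2]] with P⁻¹ = [[2, 5], [1, 2]], and B = P·diag(3, −3)·P⁻¹.
Then B³ = P·diag(27, −27)·P⁻¹ = [[−54, −135], [27, 54]] · [[2, 5], [1, 2]] = [[−243, −540], [108, 243]].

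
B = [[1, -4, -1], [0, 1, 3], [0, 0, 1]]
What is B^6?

[[1, -24, -186], [0, 1, 18], [0, 0, 1]]

B = I + N where N = [[0, -4, -1], [0, 0, 3], [0, 0, 0]] is strictly upper-triangular, so N^3 = 0.
(I + N)^6 = I + 6·N + 15·N^2 = [[1, -24, -186], [0, 1, 18], [0, 0, 1]].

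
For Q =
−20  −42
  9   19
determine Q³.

[[−62, −126], [27, 55]]

tr Q = −1 and det Q = −2, so the characteristic polynomial is λ² − (−1)λ + (−2) with roots 1 and −2.
Eigenvectors give P = [[2, 7], [−1, −3]] with P⁻¹ = [[−3, −7], [1, 2]], and Q = P·diag(1, −2)·P⁻¹.
Then Q³ = P·diag(1, −8)·P⁻¹ = [[2, −56], [−1, 24]] · [[−3, −7], [1, 2]] = [[−62, −126], [27, 55]].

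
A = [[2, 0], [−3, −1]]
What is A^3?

[[8, 0], [−9, −1]]

tr A = 1 and det A = −2, so the characteristic polynomial is λ² − (1)λ + (−2) with roots 2 and −1.
Eigenvectors give P = [[1, 0], [−1, −1]] with P⁻¹ = [[1, 0], [−1, −1]], and A = P·diag(2, −1)·P⁻¹.
Then A^3 = P·diag(8, −1)·P⁻¹ = [[8, 0], [−8, 1]] · [[1, 0], [−1, −1]] = [[8, 0], [−9, −1]].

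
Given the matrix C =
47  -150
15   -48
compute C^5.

tr C = -1 and det C = -6, so the characteristic polynomial is λ² − (-1)λ + (-6) with roots -3 and 2.
Eigenvectors give P = [[3, 10], [1, 3]] with P⁻¹ = [[-3, 10], [1, -3]], and C = P·diag(-3, 2)·P⁻¹.
Then C^5 = P·diag(-243, 32)·P⁻¹ = [[-729, 320], [-243, 96]] · [[-3, 10], [1, -3]] = [[2507, -8250], [825, -2718]].

[[2507, -8250], [825, -2718]]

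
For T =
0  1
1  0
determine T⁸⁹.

[[0, 1], [1, 0]]

T² = I (check: tr T = 0 and det T = −1), so T⁸⁹ = T since 89 is odd.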